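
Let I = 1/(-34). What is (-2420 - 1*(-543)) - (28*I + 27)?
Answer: -32354/17 ≈ -1903.2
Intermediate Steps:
I = -1/34 ≈ -0.029412
(-2420 - 1*(-543)) - (28*I + 27) = (-2420 - 1*(-543)) - (28*(-1/34) + 27) = (-2420 + 543) - (-14/17 + 27) = -1877 - 1*445/17 = -1877 - 445/17 = -32354/17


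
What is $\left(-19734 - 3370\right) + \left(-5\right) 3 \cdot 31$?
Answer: $-23569$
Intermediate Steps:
$\left(-19734 - 3370\right) + \left(-5\right) 3 \cdot 31 = -23104 - 465 = -23569$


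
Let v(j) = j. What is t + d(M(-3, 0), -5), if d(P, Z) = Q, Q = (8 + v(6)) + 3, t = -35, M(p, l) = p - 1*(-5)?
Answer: -18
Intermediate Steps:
M(p, l) = 5 + p (M(p, l) = p + 5 = 5 + p)
Q = 17 (Q = (8 + 6) + 3 = 14 + 3 = 17)
d(P, Z) = 17
t + d(M(-3, 0), -5) = -35 + 17 = -18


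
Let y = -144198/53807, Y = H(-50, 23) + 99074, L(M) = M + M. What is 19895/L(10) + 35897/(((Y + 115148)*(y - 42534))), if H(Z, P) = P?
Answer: 487783391797640441/490357772032320 ≈ 994.75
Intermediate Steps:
L(M) = 2*M
Y = 99097 (Y = 23 + 99074 = 99097)
y = -144198/53807 (y = -144198*1/53807 = -144198/53807 ≈ -2.6799)
19895/L(10) + 35897/(((Y + 115148)*(y - 42534))) = 19895/((2*10)) + 35897/(((99097 + 115148)*(-144198/53807 - 42534))) = 19895/20 + 35897/((214245*(-2288771136/53807))) = 19895*(1/20) + 35897/(-490357772032320/53807) = 3979/4 + 35897*(-53807/490357772032320) = 3979/4 - 1931509879/490357772032320 = 487783391797640441/490357772032320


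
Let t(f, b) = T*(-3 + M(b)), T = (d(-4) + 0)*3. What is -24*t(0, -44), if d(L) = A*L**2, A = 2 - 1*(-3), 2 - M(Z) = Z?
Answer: -247680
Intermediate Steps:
M(Z) = 2 - Z
A = 5 (A = 2 + 3 = 5)
d(L) = 5*L**2
T = 240 (T = (5*(-4)**2 + 0)*3 = (5*16 + 0)*3 = (80 + 0)*3 = 80*3 = 240)
t(f, b) = -240 - 240*b (t(f, b) = 240*(-3 + (2 - b)) = 240*(-1 - b) = -240 - 240*b)
-24*t(0, -44) = -24*(-240 - 240*(-44)) = -24*(-240 + 10560) = -24*10320 = -247680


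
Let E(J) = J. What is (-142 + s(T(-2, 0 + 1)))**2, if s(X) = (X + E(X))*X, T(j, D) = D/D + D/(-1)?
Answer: 20164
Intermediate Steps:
T(j, D) = 1 - D (T(j, D) = 1 + D*(-1) = 1 - D)
s(X) = 2*X**2 (s(X) = (X + X)*X = (2*X)*X = 2*X**2)
(-142 + s(T(-2, 0 + 1)))**2 = (-142 + 2*(1 - (0 + 1))**2)**2 = (-142 + 2*(1 - 1*1)**2)**2 = (-142 + 2*(1 - 1)**2)**2 = (-142 + 2*0**2)**2 = (-142 + 2*0)**2 = (-142 + 0)**2 = (-142)**2 = 20164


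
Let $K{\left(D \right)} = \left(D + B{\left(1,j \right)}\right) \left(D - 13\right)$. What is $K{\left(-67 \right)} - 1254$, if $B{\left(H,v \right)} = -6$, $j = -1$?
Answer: $4586$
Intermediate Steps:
$K{\left(D \right)} = \left(-13 + D\right) \left(-6 + D\right)$ ($K{\left(D \right)} = \left(D - 6\right) \left(D - 13\right) = \left(-6 + D\right) \left(-13 + D\right) = \left(-13 + D\right) \left(-6 + D\right)$)
$K{\left(-67 \right)} - 1254 = \left(78 + \left(-67\right)^{2} - -1273\right) - 1254 = \left(78 + 4489 + 1273\right) - 1254 = 5840 - 1254 = 4586$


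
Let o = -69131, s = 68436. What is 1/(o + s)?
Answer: -1/695 ≈ -0.0014388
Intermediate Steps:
1/(o + s) = 1/(-69131 + 68436) = 1/(-695) = -1/695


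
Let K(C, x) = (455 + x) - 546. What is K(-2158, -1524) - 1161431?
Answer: -1163046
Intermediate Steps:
K(C, x) = -91 + x
K(-2158, -1524) - 1161431 = (-91 - 1524) - 1161431 = -1615 - 1161431 = -1163046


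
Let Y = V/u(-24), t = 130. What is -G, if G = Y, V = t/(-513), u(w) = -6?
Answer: -65/1539 ≈ -0.042235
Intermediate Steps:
V = -130/513 (V = 130/(-513) = 130*(-1/513) = -130/513 ≈ -0.25341)
Y = 65/1539 (Y = -130/513/(-6) = -130/513*(-1/6) = 65/1539 ≈ 0.042235)
G = 65/1539 ≈ 0.042235
-G = -1*65/1539 = -65/1539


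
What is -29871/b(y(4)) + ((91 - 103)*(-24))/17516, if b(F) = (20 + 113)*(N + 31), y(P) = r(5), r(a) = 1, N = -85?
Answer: 14591357/3494442 ≈ 4.1756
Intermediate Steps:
y(P) = 1
b(F) = -7182 (b(F) = (20 + 113)*(-85 + 31) = 133*(-54) = -7182)
-29871/b(y(4)) + ((91 - 103)*(-24))/17516 = -29871/(-7182) + ((91 - 103)*(-24))/17516 = -29871*(-1/7182) - 12*(-24)*(1/17516) = 3319/798 + 288*(1/17516) = 3319/798 + 72/4379 = 14591357/3494442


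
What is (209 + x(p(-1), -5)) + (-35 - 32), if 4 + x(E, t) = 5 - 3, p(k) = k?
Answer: 140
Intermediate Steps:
x(E, t) = -2 (x(E, t) = -4 + (5 - 3) = -4 + 2 = -2)
(209 + x(p(-1), -5)) + (-35 - 32) = (209 - 2) + (-35 - 32) = 207 - 67 = 140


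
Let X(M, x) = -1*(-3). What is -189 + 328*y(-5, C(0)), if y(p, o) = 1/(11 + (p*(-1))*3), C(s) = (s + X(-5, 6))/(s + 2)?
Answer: -2293/13 ≈ -176.38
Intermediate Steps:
X(M, x) = 3
C(s) = (3 + s)/(2 + s) (C(s) = (s + 3)/(s + 2) = (3 + s)/(2 + s))
y(p, o) = 1/(11 - 3*p) (y(p, o) = 1/(11 - p*3) = 1/(11 - 3*p))
-189 + 328*y(-5, C(0)) = -189 + 328*(-1/(-11 + 3*(-5))) = -189 + 328*(-1/(-11 - 15)) = -189 + 328*(-1/(-26)) = -189 + 328*(-1*(-1/26)) = -189 + 328*(1/26) = -189 + 164/13 = -2293/13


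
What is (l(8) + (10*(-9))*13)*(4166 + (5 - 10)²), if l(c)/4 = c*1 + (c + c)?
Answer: -4501134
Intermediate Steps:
l(c) = 12*c (l(c) = 4*(c*1 + (c + c)) = 4*(c + 2*c) = 4*(3*c) = 12*c)
(l(8) + (10*(-9))*13)*(4166 + (5 - 10)²) = (12*8 + (10*(-9))*13)*(4166 + (5 - 10)²) = (96 - 90*13)*(4166 + (-5)²) = (96 - 1170)*(4166 + 25) = -1074*4191 = -4501134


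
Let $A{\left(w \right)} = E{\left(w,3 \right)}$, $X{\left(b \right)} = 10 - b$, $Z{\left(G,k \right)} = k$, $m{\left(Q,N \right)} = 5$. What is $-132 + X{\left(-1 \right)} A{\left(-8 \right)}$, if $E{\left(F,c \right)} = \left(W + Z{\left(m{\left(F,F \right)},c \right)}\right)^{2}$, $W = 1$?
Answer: $44$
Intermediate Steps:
$E{\left(F,c \right)} = \left(1 + c\right)^{2}$
$A{\left(w \right)} = 16$ ($A{\left(w \right)} = \left(1 + 3\right)^{2} = 4^{2} = 16$)
$-132 + X{\left(-1 \right)} A{\left(-8 \right)} = -132 + \left(10 - -1\right) 16 = -132 + \left(10 + 1\right) 16 = -132 + 11 \cdot 16 = -132 + 176 = 44$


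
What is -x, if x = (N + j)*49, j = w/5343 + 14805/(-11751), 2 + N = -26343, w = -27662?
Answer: 27023346578746/20928531 ≈ 1.2912e+6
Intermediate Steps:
N = -26345 (N = -2 - 26343 = -26345)
j = -134719759/20928531 (j = -27662/5343 + 14805/(-11751) = -27662*1/5343 + 14805*(-1/11751) = -27662/5343 - 4935/3917 = -134719759/20928531 ≈ -6.4371)
x = -27023346578746/20928531 (x = (-26345 - 134719759/20928531)*49 = -551496868954/20928531*49 = -27023346578746/20928531 ≈ -1.2912e+6)
-x = -1*(-27023346578746/20928531) = 27023346578746/20928531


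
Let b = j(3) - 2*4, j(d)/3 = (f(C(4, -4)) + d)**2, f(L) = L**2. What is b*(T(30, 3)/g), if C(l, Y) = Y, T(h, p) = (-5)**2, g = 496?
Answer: 26875/496 ≈ 54.183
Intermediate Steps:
T(h, p) = 25
j(d) = 3*(16 + d)**2 (j(d) = 3*((-4)**2 + d)**2 = 3*(16 + d)**2)
b = 1075 (b = 3*(16 + 3)**2 - 2*4 = 3*19**2 - 8 = 3*361 - 8 = 1083 - 8 = 1075)
b*(T(30, 3)/g) = 1075*(25/496) = 26875/496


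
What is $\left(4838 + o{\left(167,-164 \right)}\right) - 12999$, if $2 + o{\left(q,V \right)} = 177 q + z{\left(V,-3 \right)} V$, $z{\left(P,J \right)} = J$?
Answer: $21888$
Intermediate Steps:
$o{\left(q,V \right)} = -2 - 3 V + 177 q$ ($o{\left(q,V \right)} = -2 - \left(- 177 q + 3 V\right) = -2 - 3 V + 177 q$)
$\left(4838 + o{\left(167,-164 \right)}\right) - 12999 = \left(4838 - -30049\right) - 12999 = \left(4838 + \left(-2 + 492 + 29559\right)\right) - 12999 = \left(4838 + 30049\right) - 12999 = 34887 - 12999 = 21888$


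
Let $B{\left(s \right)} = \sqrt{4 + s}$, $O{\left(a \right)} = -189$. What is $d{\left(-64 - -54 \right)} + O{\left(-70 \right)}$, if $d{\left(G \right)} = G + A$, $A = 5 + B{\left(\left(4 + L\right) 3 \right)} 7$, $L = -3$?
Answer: $-194 + 7 \sqrt{7} \approx -175.48$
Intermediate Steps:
$A = 5 + 7 \sqrt{7}$ ($A = 5 + \sqrt{4 + \left(4 - 3\right) 3} \cdot 7 = 5 + \sqrt{4 + 1 \cdot 3} \cdot 7 = 5 + \sqrt{4 + 3} \cdot 7 = 5 + \sqrt{7} \cdot 7 = 5 + 7 \sqrt{7} \approx 23.52$)
$d{\left(G \right)} = 5 + G + 7 \sqrt{7}$ ($d{\left(G \right)} = G + \left(5 + 7 \sqrt{7}\right) = 5 + G + 7 \sqrt{7}$)
$d{\left(-64 - -54 \right)} + O{\left(-70 \right)} = \left(5 - 10 + 7 \sqrt{7}\right) - 189 = \left(-5 + 7 \sqrt{7}\right) - 189 = -194 + 7 \sqrt{7}$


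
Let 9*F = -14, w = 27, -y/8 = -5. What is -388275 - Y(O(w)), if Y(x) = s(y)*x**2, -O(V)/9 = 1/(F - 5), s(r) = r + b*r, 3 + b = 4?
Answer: -1352110155/3481 ≈ -3.8843e+5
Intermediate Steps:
b = 1 (b = -3 + 4 = 1)
y = 40 (y = -8*(-5) = 40)
F = -14/9 (F = (1/9)*(-14) = -14/9 ≈ -1.5556)
s(r) = 2*r (s(r) = r + 1*r = r + r = 2*r)
O(V) = 81/59 (O(V) = -9/(-14/9 - 5) = -9/(-59/9) = -9*(-9/59) = 81/59)
Y(x) = 80*x**2 (Y(x) = (2*40)*x**2 = 80*x**2)
-388275 - Y(O(w)) = -388275 - 80*(81/59)**2 = -388275 - 80*6561/3481 = -388275 - 1*524880/3481 = -388275 - 524880/3481 = -1352110155/3481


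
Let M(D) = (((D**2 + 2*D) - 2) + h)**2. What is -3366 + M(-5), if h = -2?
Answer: -3245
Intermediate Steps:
M(D) = (-4 + D**2 + 2*D)**2 (M(D) = (((D**2 + 2*D) - 2) - 2)**2 = ((-2 + D**2 + 2*D) - 2)**2 = (-4 + D**2 + 2*D)**2)
-3366 + M(-5) = -3366 + (-4 + (-5)**2 + 2*(-5))**2 = -3366 + (-4 + 25 - 10)**2 = -3366 + 11**2 = -3366 + 121 = -3245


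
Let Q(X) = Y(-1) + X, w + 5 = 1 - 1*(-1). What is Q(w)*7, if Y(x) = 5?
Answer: 14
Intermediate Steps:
w = -3 (w = -5 + (1 - 1*(-1)) = -5 + (1 + 1) = -5 + 2 = -3)
Q(X) = 5 + X
Q(w)*7 = (5 - 3)*7 = 2*7 = 14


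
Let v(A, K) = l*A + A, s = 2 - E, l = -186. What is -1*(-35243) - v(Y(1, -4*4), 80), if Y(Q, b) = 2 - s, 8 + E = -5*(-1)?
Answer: 34688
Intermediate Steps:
E = -3 (E = -8 - 5*(-1) = -8 + 5 = -3)
s = 5 (s = 2 - 1*(-3) = 2 + 3 = 5)
Y(Q, b) = -3 (Y(Q, b) = 2 - 1*5 = 2 - 5 = -3)
v(A, K) = -185*A (v(A, K) = -186*A + A = -185*A)
-1*(-35243) - v(Y(1, -4*4), 80) = -1*(-35243) - (-185)*(-3) = 35243 - 1*555 = 35243 - 555 = 34688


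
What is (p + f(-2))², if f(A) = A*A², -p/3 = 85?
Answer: 69169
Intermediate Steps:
p = -255 (p = -3*85 = -255)
f(A) = A³
(p + f(-2))² = (-255 + (-2)³)² = (-255 - 8)² = (-263)² = 69169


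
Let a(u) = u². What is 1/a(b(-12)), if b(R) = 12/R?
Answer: 1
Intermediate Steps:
1/a(b(-12)) = 1/((12/(-12))²) = 1/((12*(-1/12))²) = 1/((-1)²) = 1/1 = 1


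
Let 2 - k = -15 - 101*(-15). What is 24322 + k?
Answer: 22824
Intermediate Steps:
k = -1498 (k = 2 - (-15 - 101*(-15)) = 2 - (-15 + 1515) = 2 - 1*1500 = 2 - 1500 = -1498)
24322 + k = 24322 - 1498 = 22824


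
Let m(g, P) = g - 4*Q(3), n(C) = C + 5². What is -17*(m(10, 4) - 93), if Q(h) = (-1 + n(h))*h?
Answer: 6919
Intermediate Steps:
n(C) = 25 + C (n(C) = C + 25 = 25 + C)
Q(h) = h*(24 + h) (Q(h) = (-1 + (25 + h))*h = (24 + h)*h = h*(24 + h))
m(g, P) = -324 + g (m(g, P) = g - 12*(24 + 3) = g - 12*27 = g - 4*81 = g - 324 = -324 + g)
-17*(m(10, 4) - 93) = -17*((-324 + 10) - 93) = -17*(-314 - 93) = -17*(-407) = 6919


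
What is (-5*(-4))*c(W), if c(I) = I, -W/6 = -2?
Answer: 240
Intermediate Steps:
W = 12 (W = -6*(-2) = 12)
(-5*(-4))*c(W) = -5*(-4)*12 = 20*12 = 240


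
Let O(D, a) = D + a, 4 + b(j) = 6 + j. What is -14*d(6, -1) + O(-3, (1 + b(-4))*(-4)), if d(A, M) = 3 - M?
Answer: -55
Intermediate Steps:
b(j) = 2 + j (b(j) = -4 + (6 + j) = 2 + j)
-14*d(6, -1) + O(-3, (1 + b(-4))*(-4)) = -14*(3 - 1*(-1)) + (-3 + (1 + (2 - 4))*(-4)) = -14*(3 + 1) + (-3 + (1 - 2)*(-4)) = -14*4 + (-3 - 1*(-4)) = -56 + (-3 + 4) = -56 + 1 = -55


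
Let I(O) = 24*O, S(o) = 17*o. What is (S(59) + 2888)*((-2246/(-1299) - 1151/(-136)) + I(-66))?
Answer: -360611616787/58888 ≈ -6.1237e+6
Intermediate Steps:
(S(59) + 2888)*((-2246/(-1299) - 1151/(-136)) + I(-66)) = (17*59 + 2888)*((-2246/(-1299) - 1151/(-136)) + 24*(-66)) = (1003 + 2888)*((-2246*(-1/1299) - 1151*(-1/136)) - 1584) = 3891*((2246/1299 + 1151/136) - 1584) = 3891*(1800605/176664 - 1584) = 3891*(-278035171/176664) = -360611616787/58888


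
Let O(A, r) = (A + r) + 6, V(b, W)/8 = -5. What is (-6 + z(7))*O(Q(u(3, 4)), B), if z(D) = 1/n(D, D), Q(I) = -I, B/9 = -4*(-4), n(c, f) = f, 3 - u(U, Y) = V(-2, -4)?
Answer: -4387/7 ≈ -626.71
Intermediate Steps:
V(b, W) = -40 (V(b, W) = 8*(-5) = -40)
u(U, Y) = 43 (u(U, Y) = 3 - 1*(-40) = 3 + 40 = 43)
B = 144 (B = 9*(-4*(-4)) = 9*16 = 144)
O(A, r) = 6 + A + r
z(D) = 1/D
(-6 + z(7))*O(Q(u(3, 4)), B) = (-6 + 1/7)*(6 - 1*43 + 144) = (-6 + 1/7)*(6 - 43 + 144) = -41/7*107 = -4387/7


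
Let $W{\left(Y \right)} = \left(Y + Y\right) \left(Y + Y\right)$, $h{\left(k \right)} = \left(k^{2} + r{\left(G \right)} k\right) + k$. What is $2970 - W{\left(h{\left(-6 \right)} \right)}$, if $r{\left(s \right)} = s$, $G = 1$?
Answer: $666$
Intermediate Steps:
$h{\left(k \right)} = k^{2} + 2 k$ ($h{\left(k \right)} = \left(k^{2} + 1 k\right) + k = \left(k^{2} + k\right) + k = \left(k + k^{2}\right) + k = k^{2} + 2 k$)
$W{\left(Y \right)} = 4 Y^{2}$ ($W{\left(Y \right)} = 2 Y 2 Y = 4 Y^{2}$)
$2970 - W{\left(h{\left(-6 \right)} \right)} = 2970 - 4 \left(- 6 \left(2 - 6\right)\right)^{2} = 2970 - 4 \left(\left(-6\right) \left(-4\right)\right)^{2} = 2970 - 4 \cdot 24^{2} = 2970 - 4 \cdot 576 = 2970 - 2304 = 666$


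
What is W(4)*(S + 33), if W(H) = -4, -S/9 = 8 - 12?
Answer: -276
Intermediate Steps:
S = 36 (S = -9*(8 - 12) = -9*(-4) = 36)
W(4)*(S + 33) = -4*(36 + 33) = -4*69 = -276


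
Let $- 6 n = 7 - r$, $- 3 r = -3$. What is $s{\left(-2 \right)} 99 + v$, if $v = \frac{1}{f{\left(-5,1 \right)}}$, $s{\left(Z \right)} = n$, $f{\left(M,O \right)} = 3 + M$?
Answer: $- \frac{199}{2} \approx -99.5$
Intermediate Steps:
$r = 1$ ($r = \left(- \frac{1}{3}\right) \left(-3\right) = 1$)
$n = -1$ ($n = - \frac{7 - 1}{6} = \left(- \frac{1}{6}\right) 6 = -1$)
$s{\left(Z \right)} = -1$
$v = - \frac{1}{2}$ ($v = \frac{1}{3 - 5} = \frac{1}{-2} = - \frac{1}{2} \approx -0.5$)
$s{\left(-2 \right)} 99 + v = \left(-1\right) 99 - \frac{1}{2} = -99 - \frac{1}{2} = - \frac{199}{2}$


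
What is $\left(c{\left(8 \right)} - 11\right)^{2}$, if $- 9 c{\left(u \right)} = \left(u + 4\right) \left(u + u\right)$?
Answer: $\frac{9409}{9} \approx 1045.4$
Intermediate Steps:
$c{\left(u \right)} = - \frac{2 u \left(4 + u\right)}{9}$ ($c{\left(u \right)} = - \frac{\left(u + 4\right) \left(u + u\right)}{9} = - \frac{\left(4 + u\right) 2 u}{9} = - \frac{2 u \left(4 + u\right)}{9}$)
$\left(c{\left(8 \right)} - 11\right)^{2} = \left(\left(- \frac{2}{9}\right) 8 \left(4 + 8\right) - 11\right)^{2} = \left(\left(- \frac{2}{9}\right) 8 \cdot 12 - 11\right)^{2} = \left(- \frac{64}{3} - 11\right)^{2} = \left(- \frac{97}{3}\right)^{2} = \frac{9409}{9}$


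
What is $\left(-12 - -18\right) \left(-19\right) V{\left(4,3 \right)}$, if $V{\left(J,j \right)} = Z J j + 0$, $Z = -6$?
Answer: $8208$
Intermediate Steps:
$V{\left(J,j \right)} = - 6 J j$ ($V{\left(J,j \right)} = - 6 J j + 0 = - 6 J j$)
$\left(-12 - -18\right) \left(-19\right) V{\left(4,3 \right)} = \left(-12 - -18\right) \left(-19\right) \left(\left(-6\right) 4 \cdot 3\right) = \left(-12 + 18\right) \left(-19\right) \left(-72\right) = 6 \left(-19\right) \left(-72\right) = \left(-114\right) \left(-72\right) = 8208$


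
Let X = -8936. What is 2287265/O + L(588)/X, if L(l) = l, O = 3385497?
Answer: 4612081951/7563200298 ≈ 0.60981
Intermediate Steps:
2287265/O + L(588)/X = 2287265/3385497 + 588/(-8936) = 2287265*(1/3385497) + 588*(-1/8936) = 2287265/3385497 - 147/2234 = 4612081951/7563200298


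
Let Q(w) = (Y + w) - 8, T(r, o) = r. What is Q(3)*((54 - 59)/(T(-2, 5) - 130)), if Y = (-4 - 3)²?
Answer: 5/3 ≈ 1.6667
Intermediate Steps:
Y = 49 (Y = (-7)² = 49)
Q(w) = 41 + w (Q(w) = (49 + w) - 8 = 41 + w)
Q(3)*((54 - 59)/(T(-2, 5) - 130)) = (41 + 3)*((54 - 59)/(-2 - 130)) = 44*(-5/(-132)) = 44*(-5*(-1/132)) = 44*(5/132) = 5/3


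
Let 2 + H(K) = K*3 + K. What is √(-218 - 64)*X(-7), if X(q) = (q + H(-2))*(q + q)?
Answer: 238*I*√282 ≈ 3996.7*I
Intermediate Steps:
H(K) = -2 + 4*K (H(K) = -2 + (K*3 + K) = -2 + (3*K + K) = -2 + 4*K)
X(q) = 2*q*(-10 + q) (X(q) = (q + (-2 + 4*(-2)))*(q + q) = (q + (-2 - 8))*(2*q) = (q - 10)*(2*q) = (-10 + q)*(2*q) = 2*q*(-10 + q))
√(-218 - 64)*X(-7) = √(-218 - 64)*(2*(-7)*(-10 - 7)) = √(-282)*(2*(-7)*(-17)) = (I*√282)*238 = 238*I*√282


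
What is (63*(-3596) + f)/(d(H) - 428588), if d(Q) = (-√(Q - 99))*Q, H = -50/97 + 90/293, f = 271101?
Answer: -36530345330186463298717/351412197713753012943132 - 156169700270*I*√80135823179/87853049428438253235783 ≈ -0.10395 - 5.0321e-7*I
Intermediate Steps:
H = -5920/28421 (H = -50*1/97 + 90*(1/293) = -50/97 + 90/293 = -5920/28421 ≈ -0.20830)
d(Q) = -Q*√(-99 + Q) (d(Q) = (-√(-99 + Q))*Q = -Q*√(-99 + Q))
(63*(-3596) + f)/(d(H) - 428588) = (63*(-3596) + 271101)/(-1*(-5920/28421)*√(-99 - 5920/28421) - 428588) = (-226548 + 271101)/(-1*(-5920/28421)*√(-2819599/28421) - 428588) = 44553/(-1*(-5920/28421)*I*√80135823179/28421 - 428588) = 44553/(5920*I*√80135823179/807753241 - 428588) = 44553/(-428588 + 5920*I*√80135823179/807753241)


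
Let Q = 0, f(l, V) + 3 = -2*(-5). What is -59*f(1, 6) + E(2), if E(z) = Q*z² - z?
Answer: -415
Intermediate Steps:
f(l, V) = 7 (f(l, V) = -3 - 2*(-5) = -3 + 10 = 7)
E(z) = -z (E(z) = 0*z² - z = 0 - z = -z)
-59*f(1, 6) + E(2) = -59*7 - 1*2 = -413 - 2 = -415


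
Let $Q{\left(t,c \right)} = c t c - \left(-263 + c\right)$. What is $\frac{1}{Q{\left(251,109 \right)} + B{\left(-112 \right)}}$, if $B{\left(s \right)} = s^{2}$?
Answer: $\frac{1}{2994829} \approx 3.3391 \cdot 10^{-7}$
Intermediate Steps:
$Q{\left(t,c \right)} = 263 - c + t c^{2}$ ($Q{\left(t,c \right)} = t c^{2} - \left(-263 + c\right) = 263 - c + t c^{2}$)
$\frac{1}{Q{\left(251,109 \right)} + B{\left(-112 \right)}} = \frac{1}{\left(263 - 109 + 251 \cdot 109^{2}\right) + \left(-112\right)^{2}} = \frac{1}{\left(263 - 109 + 251 \cdot 11881\right) + 12544} = \frac{1}{\left(263 - 109 + 2982131\right) + 12544} = \frac{1}{2982285 + 12544} = \frac{1}{2994829}$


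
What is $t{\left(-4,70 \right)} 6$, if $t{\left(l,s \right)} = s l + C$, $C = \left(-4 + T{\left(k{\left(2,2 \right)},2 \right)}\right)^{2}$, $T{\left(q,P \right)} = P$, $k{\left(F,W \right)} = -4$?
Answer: $-1656$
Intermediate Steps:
$C = 4$ ($C = \left(-4 + 2\right)^{2} = \left(-2\right)^{2} = 4$)
$t{\left(l,s \right)} = 4 + l s$ ($t{\left(l,s \right)} = s l + 4 = l s + 4 = 4 + l s$)
$t{\left(-4,70 \right)} 6 = \left(4 - 280\right) 6 = \left(-276\right) 6 = -1656$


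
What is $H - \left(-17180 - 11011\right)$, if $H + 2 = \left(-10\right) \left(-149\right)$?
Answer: $29679$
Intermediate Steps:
$H = 1488$ ($H = -2 - -1490 = -2 + 1490 = 1488$)
$H - \left(-17180 - 11011\right) = 1488 - \left(-17180 - 11011\right) = 1488 - -28191 = 1488 + 28191 = 29679$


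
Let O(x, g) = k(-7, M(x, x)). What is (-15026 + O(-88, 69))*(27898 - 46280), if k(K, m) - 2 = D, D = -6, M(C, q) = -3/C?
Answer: 276281460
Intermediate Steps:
k(K, m) = -4 (k(K, m) = 2 - 6 = -4)
O(x, g) = -4
(-15026 + O(-88, 69))*(27898 - 46280) = (-15026 - 4)*(27898 - 46280) = -15030*(-18382) = 276281460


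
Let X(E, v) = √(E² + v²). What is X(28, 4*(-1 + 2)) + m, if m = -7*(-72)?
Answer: 504 + 20*√2 ≈ 532.28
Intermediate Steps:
m = 504
X(28, 4*(-1 + 2)) + m = √(28² + (4*(-1 + 2))²) + 504 = √(784 + (4*1)²) + 504 = √(784 + 4²) + 504 = √(784 + 16) + 504 = √800 + 504 = 20*√2 + 504 = 504 + 20*√2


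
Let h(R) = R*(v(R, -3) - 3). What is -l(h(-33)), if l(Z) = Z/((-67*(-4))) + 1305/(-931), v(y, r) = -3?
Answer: 82701/124754 ≈ 0.66291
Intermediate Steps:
h(R) = -6*R (h(R) = R*(-3 - 3) = R*(-6) = -6*R)
l(Z) = -1305/931 + Z/268 (l(Z) = Z/268 + 1305*(-1/931) = Z*(1/268) - 1305/931 = Z/268 - 1305/931 = -1305/931 + Z/268)
-l(h(-33)) = -(-1305/931 + (-6*(-33))/268) = -(-1305/931 + (1/268)*198) = -(-1305/931 + 99/134) = -1*(-82701/124754) = 82701/124754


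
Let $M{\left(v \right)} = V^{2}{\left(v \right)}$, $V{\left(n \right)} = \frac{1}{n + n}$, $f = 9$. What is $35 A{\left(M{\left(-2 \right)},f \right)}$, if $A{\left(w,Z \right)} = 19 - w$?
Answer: $\frac{10605}{16} \approx 662.81$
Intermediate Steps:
$V{\left(n \right)} = \frac{1}{2 n}$
$M{\left(v \right)} = \frac{1}{4 v^{2}}$ ($M{\left(v \right)} = \left(\frac{1}{2 v}\right)^{2} = \frac{1}{4 v^{2}}$)
$35 A{\left(M{\left(-2 \right)},f \right)} = 35 \left(19 - \frac{1}{4 \cdot 4}\right) = 35 \left(19 - \frac{1}{4} \cdot \frac{1}{4}\right) = 35 \left(19 - \frac{1}{16}\right) = 35 \cdot \frac{303}{16} = \frac{10605}{16}$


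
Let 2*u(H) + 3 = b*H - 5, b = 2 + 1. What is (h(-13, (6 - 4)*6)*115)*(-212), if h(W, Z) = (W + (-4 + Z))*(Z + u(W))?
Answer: -1401850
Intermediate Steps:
b = 3
u(H) = -4 + 3*H/2 (u(H) = -3/2 + (3*H - 5)/2 = -3/2 + (-5 + 3*H)/2 = -3/2 + (-5/2 + 3*H/2) = -4 + 3*H/2)
h(W, Z) = (-4 + W + Z)*(-4 + Z + 3*W/2) (h(W, Z) = (W + (-4 + Z))*(Z + (-4 + 3*W/2)) = (-4 + W + Z)*(-4 + Z + 3*W/2))
(h(-13, (6 - 4)*6)*115)*(-212) = ((16 + ((6 - 4)*6)**2 - 10*(-13) - 8*(6 - 4)*6 + (3/2)*(-13)**2 + (5/2)*(-13)*((6 - 4)*6))*115)*(-212) = ((16 + (2*6)**2 + 130 - 16*6 + (3/2)*169 + (5/2)*(-13)*(2*6))*115)*(-212) = ((16 + 12**2 + 130 - 8*12 + 507/2 + (5/2)*(-13)*12)*115)*(-212) = ((16 + 144 + 130 - 96 + 507/2 - 390)*115)*(-212) = ((115/2)*115)*(-212) = (13225/2)*(-212) = -1401850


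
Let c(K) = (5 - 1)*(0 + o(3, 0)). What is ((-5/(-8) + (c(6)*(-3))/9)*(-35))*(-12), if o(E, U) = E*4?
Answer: -12915/2 ≈ -6457.5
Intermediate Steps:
o(E, U) = 4*E
c(K) = 48 (c(K) = (5 - 1)*(0 + 4*3) = 4*(0 + 12) = 4*12 = 48)
((-5/(-8) + (c(6)*(-3))/9)*(-35))*(-12) = ((-5/(-8) + (48*(-3))/9)*(-35))*(-12) = ((-5*(-1/8) - 144*1/9)*(-35))*(-12) = ((5/8 - 16)*(-35))*(-12) = -123/8*(-35)*(-12) = (4305/8)*(-12) = -12915/2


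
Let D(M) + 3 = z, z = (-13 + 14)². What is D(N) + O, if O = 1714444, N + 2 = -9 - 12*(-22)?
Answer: 1714442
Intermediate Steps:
N = 253 (N = -2 + (-9 - 12*(-22)) = -2 + (-9 + 264) = -2 + 255 = 253)
z = 1 (z = 1² = 1)
D(M) = -2 (D(M) = -3 + 1 = -2)
D(N) + O = -2 + 1714444 = 1714442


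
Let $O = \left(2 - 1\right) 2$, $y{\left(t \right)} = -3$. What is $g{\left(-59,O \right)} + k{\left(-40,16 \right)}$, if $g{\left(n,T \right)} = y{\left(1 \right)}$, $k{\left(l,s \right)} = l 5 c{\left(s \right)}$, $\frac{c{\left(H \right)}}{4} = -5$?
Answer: $3997$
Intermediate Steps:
$c{\left(H \right)} = -20$ ($c{\left(H \right)} = 4 \left(-5\right) = -20$)
$k{\left(l,s \right)} = - 100 l$ ($k{\left(l,s \right)} = l 5 \left(-20\right) = 5 l \left(-20\right) = - 100 l$)
$O = 2$ ($O = 1 \cdot 2 = 2$)
$g{\left(n,T \right)} = -3$
$g{\left(-59,O \right)} + k{\left(-40,16 \right)} = -3 - -4000 = -3 + 4000 = 3997$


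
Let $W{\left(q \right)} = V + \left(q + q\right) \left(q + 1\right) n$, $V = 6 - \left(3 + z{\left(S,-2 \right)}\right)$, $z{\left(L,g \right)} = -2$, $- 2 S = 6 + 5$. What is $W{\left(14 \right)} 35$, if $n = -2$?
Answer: $-29225$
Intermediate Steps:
$S = - \frac{11}{2}$ ($S = - \frac{6 + 5}{2} = \left(- \frac{1}{2}\right) 11 = - \frac{11}{2} \approx -5.5$)
$V = 5$ ($V = 6 - 1 = 5$)
$W{\left(q \right)} = 5 - 4 q \left(1 + q\right)$ ($W{\left(q \right)} = 5 + \left(q + q\right) \left(q + 1\right) \left(-2\right) = 5 + 2 q \left(1 + q\right) \left(-2\right) = 5 - 4 q \left(1 + q\right)$)
$W{\left(14 \right)} 35 = \left(5 - 56 - 4 \cdot 14^{2}\right) 35 = \left(5 - 56 - 784\right) 35 = \left(-835\right) 35 = -29225$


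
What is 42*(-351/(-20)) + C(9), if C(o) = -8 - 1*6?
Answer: 7231/10 ≈ 723.10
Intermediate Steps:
C(o) = -14 (C(o) = -8 - 6 = -14)
42*(-351/(-20)) + C(9) = 42*(-351/(-20)) - 14 = 42*(-351*(-1/20)) - 14 = 42*(351/20) - 14 = 7371/10 - 14 = 7231/10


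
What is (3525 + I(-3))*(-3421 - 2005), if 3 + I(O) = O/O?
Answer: -19115798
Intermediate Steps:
I(O) = -2 (I(O) = -3 + O/O = -3 + 1 = -2)
(3525 + I(-3))*(-3421 - 2005) = (3525 - 2)*(-3421 - 2005) = 3523*(-5426) = -19115798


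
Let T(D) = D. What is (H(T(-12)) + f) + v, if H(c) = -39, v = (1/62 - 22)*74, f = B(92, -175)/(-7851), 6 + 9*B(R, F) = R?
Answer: -3648833426/2190429 ≈ -1665.8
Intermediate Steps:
B(R, F) = -⅔ + R/9
f = -86/70659 (f = (-⅔ + (⅑)*92)/(-7851) = (-⅔ + 92/9)*(-1/7851) = (86/9)*(-1/7851) = -86/70659 ≈ -0.0012171)
v = -50431/31 (v = (1/62 - 22)*74 = -1363/62*74 = -50431/31 ≈ -1626.8)
(H(T(-12)) + f) + v = (-39 - 86/70659) - 50431/31 = -2755787/70659 - 50431/31 = -3648833426/2190429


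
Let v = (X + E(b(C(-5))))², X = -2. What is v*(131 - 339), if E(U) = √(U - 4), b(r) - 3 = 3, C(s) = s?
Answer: -1248 + 832*√2 ≈ -71.374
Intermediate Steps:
b(r) = 6 (b(r) = 3 + 3 = 6)
E(U) = √(-4 + U)
v = (-2 + √2)² (v = (-2 + √(-4 + 6))² = (-2 + √2)² ≈ 0.34315)
v*(131 - 339) = (2 - √2)²*(131 - 339) = (2 - √2)²*(-208) = -208*(2 - √2)²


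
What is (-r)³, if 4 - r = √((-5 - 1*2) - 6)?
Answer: 92 + 35*I*√13 ≈ 92.0 + 126.19*I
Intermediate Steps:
r = 4 - I*√13 (r = 4 - √((-5 - 1*2) - 6) = 4 - √((-5 - 2) - 6) = 4 - √(-7 - 6) = 4 - √(-13) = 4 - I*√13 ≈ 4.0 - 3.6056*I)
(-r)³ = (-(4 - I*√13))³ = (-4 + I*√13)³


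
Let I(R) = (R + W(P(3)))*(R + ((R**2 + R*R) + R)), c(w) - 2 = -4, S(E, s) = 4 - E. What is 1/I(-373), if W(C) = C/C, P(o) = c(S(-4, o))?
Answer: -1/103234464 ≈ -9.6867e-9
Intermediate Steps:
c(w) = -2 (c(w) = 2 - 4 = -2)
P(o) = -2
W(C) = 1
I(R) = (1 + R)*(2*R + 2*R**2) (I(R) = (R + 1)*(R + ((R**2 + R*R) + R)) = (1 + R)*(R + ((R**2 + R**2) + R)) = (1 + R)*(R + (2*R**2 + R)) = (1 + R)*(R + (R + 2*R**2)) = (1 + R)*(2*R + 2*R**2))
1/I(-373) = 1/(2*(-373)*(1 + (-373)**2 + 2*(-373))) = 1/(2*(-373)*(1 + 139129 - 746)) = 1/(2*(-373)*138384) = 1/(-103234464) = -1/103234464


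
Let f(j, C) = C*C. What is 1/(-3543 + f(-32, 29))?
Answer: -1/2702 ≈ -0.00037010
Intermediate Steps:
f(j, C) = C²
1/(-3543 + f(-32, 29)) = 1/(-3543 + 29²) = 1/(-3543 + 841) = 1/(-2702) = -1/2702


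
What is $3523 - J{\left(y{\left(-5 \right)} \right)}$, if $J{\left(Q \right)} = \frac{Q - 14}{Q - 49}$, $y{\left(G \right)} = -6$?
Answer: $\frac{38749}{11} \approx 3522.6$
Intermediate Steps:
$J{\left(Q \right)} = \frac{-14 + Q}{-49 + Q}$
$3523 - J{\left(y{\left(-5 \right)} \right)} = 3523 - \frac{-14 - 6}{-49 - 6} = 3523 - \frac{1}{-55} \left(-20\right) = 3523 - \left(- \frac{1}{55}\right) \left(-20\right) = 3523 - \frac{4}{11} = \frac{38749}{11}$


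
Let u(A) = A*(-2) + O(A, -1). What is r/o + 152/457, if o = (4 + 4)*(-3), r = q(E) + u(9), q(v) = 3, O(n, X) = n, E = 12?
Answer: 1065/1828 ≈ 0.58260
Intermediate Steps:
u(A) = -A (u(A) = A*(-2) + A = -2*A + A = -A)
r = -6 (r = 3 - 1*9 = 3 - 9 = -6)
o = -24 (o = 8*(-3) = -24)
r/o + 152/457 = -6/(-24) + 152/457 = -6*(-1/24) + 152*(1/457) = ¼ + 152/457 = 1065/1828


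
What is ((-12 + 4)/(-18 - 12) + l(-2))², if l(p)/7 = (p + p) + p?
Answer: 391876/225 ≈ 1741.7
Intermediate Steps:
l(p) = 21*p (l(p) = 7*((p + p) + p) = 7*(2*p + p) = 7*(3*p) = 21*p)
((-12 + 4)/(-18 - 12) + l(-2))² = ((-12 + 4)/(-18 - 12) + 21*(-2))² = (-8/(-30) - 42)² = (-8*(-1/30) - 42)² = (4/15 - 42)² = (-626/15)² = 391876/225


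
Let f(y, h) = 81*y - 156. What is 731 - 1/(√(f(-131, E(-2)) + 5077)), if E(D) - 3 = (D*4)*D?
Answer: 731 + I*√5690/5690 ≈ 731.0 + 0.013257*I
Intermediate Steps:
E(D) = 3 + 4*D² (E(D) = 3 + (D*4)*D = 3 + (4*D)*D = 3 + 4*D²)
f(y, h) = -156 + 81*y
731 - 1/(√(f(-131, E(-2)) + 5077)) = 731 - 1/(√((-156 + 81*(-131)) + 5077)) = 731 - 1/(√((-156 - 10611) + 5077)) = 731 - 1/(√(-10767 + 5077)) = 731 - 1/(√(-5690)) = 731 - 1/(I*√5690) = 731 - (-1)*I*√5690/5690 = 731 + I*√5690/5690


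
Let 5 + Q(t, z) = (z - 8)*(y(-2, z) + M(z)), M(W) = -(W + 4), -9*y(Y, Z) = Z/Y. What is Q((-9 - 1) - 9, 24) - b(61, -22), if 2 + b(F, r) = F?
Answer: -1472/3 ≈ -490.67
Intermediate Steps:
b(F, r) = -2 + F
y(Y, Z) = -Z/(9*Y)
M(W) = -4 - W (M(W) = -(4 + W) = -4 - W)
Q(t, z) = -5 + (-8 + z)*(-4 - 17*z/18) (Q(t, z) = -5 + (z - 8)*(-⅑*z/(-2) + (-4 - z)) = -5 + (-8 + z)*(-⅑*z*(-½) + (-4 - z)) = -5 + (-8 + z)*(z/18 + (-4 - z)) = -5 + (-8 + z)*(-4 - 17*z/18))
Q((-9 - 1) - 9, 24) - b(61, -22) = (27 - 17/18*24² + (32/9)*24) - (-2 + 61) = (27 - 17/18*576 + 256/3) - 1*59 = (27 - 544 + 256/3) - 59 = -1295/3 - 59 = -1472/3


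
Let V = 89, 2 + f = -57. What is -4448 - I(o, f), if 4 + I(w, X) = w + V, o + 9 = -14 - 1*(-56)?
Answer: -4566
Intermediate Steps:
f = -59 (f = -2 - 57 = -59)
o = 33 (o = -9 + (-14 - 1*(-56)) = -9 + (-14 + 56) = -9 + 42 = 33)
I(w, X) = 85 + w (I(w, X) = -4 + (w + 89) = -4 + (89 + w) = 85 + w)
-4448 - I(o, f) = -4448 - (85 + 33) = -4448 - 1*118 = -4448 - 118 = -4566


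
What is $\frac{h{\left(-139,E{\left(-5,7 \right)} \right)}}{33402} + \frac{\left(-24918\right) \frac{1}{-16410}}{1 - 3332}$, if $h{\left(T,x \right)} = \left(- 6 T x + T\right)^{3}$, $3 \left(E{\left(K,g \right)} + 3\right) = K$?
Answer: $- \frac{596719675429838941}{304301739570} \approx -1.9609 \cdot 10^{6}$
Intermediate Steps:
$E{\left(K,g \right)} = -3 + \frac{K}{3}$
$h{\left(T,x \right)} = \left(T - 6 T x\right)^{3}$ ($h{\left(T,x \right)} = \left(- 6 T x + T\right)^{3} = \left(T - 6 T x\right)^{3}$)
$\frac{h{\left(-139,E{\left(-5,7 \right)} \right)}}{33402} + \frac{\left(-24918\right) \frac{1}{-16410}}{1 - 3332} = \frac{\left(-1\right) \left(-139\right)^{3} \left(-1 + 6 \left(-3 + \frac{1}{3} \left(-5\right)\right)\right)^{3}}{33402} + \frac{\left(-24918\right) \frac{1}{-16410}}{1 - 3332} = \left(-1\right) \left(-2685619\right) \left(-1 + 6 \left(-3 - \frac{5}{3}\right)\right)^{3} \cdot \frac{1}{33402} + \frac{\left(-24918\right) \left(- \frac{1}{16410}\right)}{1 - 3332} = \left(-1\right) \left(-2685619\right) \left(-1 + 6 \left(- \frac{14}{3}\right)\right)^{3} \cdot \frac{1}{33402} + \frac{4153}{2735 \left(-3331\right)} = \left(-1\right) \left(-2685619\right) \left(-1 - 28\right)^{3} \cdot \frac{1}{33402} + \frac{4153}{2735} \left(- \frac{1}{3331}\right) = \left(-1\right) \left(-2685619\right) \left(-29\right)^{3} \cdot \frac{1}{33402} - \frac{4153}{9110285} = \left(-1\right) \left(-2685619\right) \left(-24389\right) \frac{1}{33402} - \frac{4153}{9110285} = \left(-65499561791\right) \frac{1}{33402} - \frac{4153}{9110285} = - \frac{65499561791}{33402} - \frac{4153}{9110285} = - \frac{596719675429838941}{304301739570}$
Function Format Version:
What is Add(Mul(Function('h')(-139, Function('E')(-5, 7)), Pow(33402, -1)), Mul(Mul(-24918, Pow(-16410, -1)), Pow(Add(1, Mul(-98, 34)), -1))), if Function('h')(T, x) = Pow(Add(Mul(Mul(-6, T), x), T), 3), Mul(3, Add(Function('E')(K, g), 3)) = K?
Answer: Rational(-596719675429838941, 304301739570) ≈ -1.9609e+6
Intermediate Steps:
Function('E')(K, g) = Add(-3, Mul(Rational(1, 3), K))
Function('h')(T, x) = Pow(Add(T, Mul(-6, T, x)), 3) (Function('h')(T, x) = Pow(Add(Mul(-6, T, x), T), 3) = Pow(Add(T, Mul(-6, T, x)), 3))
Add(Mul(Function('h')(-139, Function('E')(-5, 7)), Pow(33402, -1)), Mul(Mul(-24918, Pow(-16410, -1)), Pow(Add(1, Mul(-98, 34)), -1))) = Add(Mul(Mul(-1, Pow(-139, 3), Pow(Add(-1, Mul(6, Add(-3, Mul(Rational(1, 3), -5)))), 3)), Pow(33402, -1)), Mul(Mul(-24918, Pow(-16410, -1)), Pow(Add(1, Mul(-98, 34)), -1))) = Add(Mul(Mul(-1, -2685619, Pow(Add(-1, Mul(6, Add(-3, Rational(-5, 3)))), 3)), Rational(1, 33402)), Mul(Mul(-24918, Rational(-1, 16410)), Pow(Add(1, -3332), -1))) = Add(Mul(Mul(-1, -2685619, Pow(Add(-1, Mul(6, Rational(-14, 3))), 3)), Rational(1, 33402)), Mul(Rational(4153, 2735), Pow(-3331, -1))) = Add(Mul(Mul(-1, -2685619, Pow(Add(-1, -28), 3)), Rational(1, 33402)), Mul(Rational(4153, 2735), Rational(-1, 3331))) = Add(Mul(Mul(-1, -2685619, Pow(-29, 3)), Rational(1, 33402)), Rational(-4153, 9110285)) = Add(Mul(Mul(-1, -2685619, -24389), Rational(1, 33402)), Rational(-4153, 9110285)) = Add(Mul(-65499561791, Rational(1, 33402)), Rational(-4153, 9110285)) = Add(Rational(-65499561791, 33402), Rational(-4153, 9110285)) = Rational(-596719675429838941, 304301739570)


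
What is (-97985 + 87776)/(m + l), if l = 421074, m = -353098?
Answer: -10209/67976 ≈ -0.15019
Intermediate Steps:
(-97985 + 87776)/(m + l) = (-97985 + 87776)/(-353098 + 421074) = -10209/67976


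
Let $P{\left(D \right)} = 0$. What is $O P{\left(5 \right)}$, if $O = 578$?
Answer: $0$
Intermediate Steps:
$O P{\left(5 \right)} = 578 \cdot 0 = 0$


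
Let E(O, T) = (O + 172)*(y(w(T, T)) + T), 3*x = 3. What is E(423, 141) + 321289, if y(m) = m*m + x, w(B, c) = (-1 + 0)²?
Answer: 406374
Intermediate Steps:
x = 1 (x = (⅓)*3 = 1)
w(B, c) = 1 (w(B, c) = (-1)² = 1)
y(m) = 1 + m² (y(m) = m*m + 1 = m² + 1 = 1 + m²)
E(O, T) = (2 + T)*(172 + O) (E(O, T) = (O + 172)*((1 + 1²) + T) = (172 + O)*((1 + 1) + T) = (172 + O)*(2 + T) = (2 + T)*(172 + O))
E(423, 141) + 321289 = (344 + 2*423 + 172*141 + 423*141) + 321289 = (344 + 846 + 24252 + 59643) + 321289 = 85085 + 321289 = 406374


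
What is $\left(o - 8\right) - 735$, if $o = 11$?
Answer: $-732$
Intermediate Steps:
$\left(o - 8\right) - 735 = \left(11 - 8\right) - 735 = 3 - 735 = -732$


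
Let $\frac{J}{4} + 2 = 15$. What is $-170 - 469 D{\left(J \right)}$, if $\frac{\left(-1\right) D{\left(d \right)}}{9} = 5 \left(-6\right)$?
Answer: $-126800$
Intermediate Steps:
$J = 52$ ($J = -8 + 4 \cdot 15 = -8 + 60 = 52$)
$D{\left(d \right)} = 270$ ($D{\left(d \right)} = - 9 \cdot 5 \left(-6\right) = \left(-9\right) \left(-30\right) = 270$)
$-170 - 469 D{\left(J \right)} = -170 - 126630 = -126800$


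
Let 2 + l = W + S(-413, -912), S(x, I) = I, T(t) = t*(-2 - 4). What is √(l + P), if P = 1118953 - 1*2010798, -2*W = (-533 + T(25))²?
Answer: 3*I*√500446/2 ≈ 1061.1*I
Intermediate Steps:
T(t) = -6*t (T(t) = t*(-6) = -6*t)
W = -466489/2 (W = -(-533 - 6*25)²/2 = -(-533 - 150)²/2 = -½*(-683)² = -½*466489 = -466489/2 ≈ -2.3324e+5)
l = -468317/2 (l = -2 + (-466489/2 - 912) = -2 - 468313/2 = -468317/2 ≈ -2.3416e+5)
P = -891845 (P = 1118953 - 2010798 = -891845)
√(l + P) = √(-468317/2 - 891845) = √(-2252007/2) = 3*I*√500446/2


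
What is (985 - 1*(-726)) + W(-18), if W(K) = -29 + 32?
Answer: 1714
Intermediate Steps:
W(K) = 3
(985 - 1*(-726)) + W(-18) = (985 - 1*(-726)) + 3 = (985 + 726) + 3 = 1711 + 3 = 1714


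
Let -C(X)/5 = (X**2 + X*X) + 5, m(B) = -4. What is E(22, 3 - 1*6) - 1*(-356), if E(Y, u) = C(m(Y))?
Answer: 171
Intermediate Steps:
C(X) = -25 - 10*X**2 (C(X) = -5*((X**2 + X*X) + 5) = -5*((X**2 + X**2) + 5) = -5*(2*X**2 + 5) = -5*(5 + 2*X**2) = -25 - 10*X**2)
E(Y, u) = -185 (E(Y, u) = -25 - 10*(-4)**2 = -25 - 10*16 = -25 - 160 = -185)
E(22, 3 - 1*6) - 1*(-356) = -185 - 1*(-356) = -185 + 356 = 171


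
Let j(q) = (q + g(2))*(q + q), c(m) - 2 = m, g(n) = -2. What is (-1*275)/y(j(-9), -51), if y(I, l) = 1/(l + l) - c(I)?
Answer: 28050/20401 ≈ 1.3749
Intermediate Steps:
c(m) = 2 + m
j(q) = 2*q*(-2 + q) (j(q) = (q - 2)*(q + q) = (-2 + q)*(2*q) = 2*q*(-2 + q))
y(I, l) = -2 + 1/(2*l) - I (y(I, l) = 1/(l + l) - (2 + I) = 1/(2*l) + (-2 - I) = -2 + 1/(2*l) - I)
(-1*275)/y(j(-9), -51) = (-1*275)/(-2 + (1/2)/(-51) - 2*(-9)*(-2 - 9)) = -275/(-2 + (1/2)*(-1/51) - 2*(-9)*(-11)) = -275/(-2 - 1/102 - 1*198) = -275/(-2 - 1/102 - 198) = -275/(-20401/102) = -275*(-102/20401) = 28050/20401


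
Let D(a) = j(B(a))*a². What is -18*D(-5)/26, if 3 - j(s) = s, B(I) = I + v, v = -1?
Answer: -2025/13 ≈ -155.77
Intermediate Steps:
B(I) = -1 + I (B(I) = I - 1 = -1 + I)
j(s) = 3 - s
D(a) = a²*(4 - a) (D(a) = (3 - (-1 + a))*a² = (3 + (1 - a))*a² = (4 - a)*a² = a²*(4 - a))
-18*D(-5)/26 = -18*(-5)²*(4 - 1*(-5))/26 = -18*25*(4 + 5)/26 = -18*25*9/26 = -4050/26 = -18*225/26 = -2025/13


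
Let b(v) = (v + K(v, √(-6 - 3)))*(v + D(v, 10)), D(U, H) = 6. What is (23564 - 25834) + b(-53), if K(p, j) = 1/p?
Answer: 11760/53 ≈ 221.89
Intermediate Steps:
b(v) = (6 + v)*(v + 1/v) (b(v) = (v + 1/v)*(v + 6) = (v + 1/v)*(6 + v) = (6 + v)*(v + 1/v))
(23564 - 25834) + b(-53) = (23564 - 25834) + (1 + (-53)² + 6*(-53) + 6/(-53)) = -2270 + (1 + 2809 - 318 + 6*(-1/53)) = -2270 + (1 + 2809 - 318 - 6/53) = -2270 + 132070/53 = 11760/53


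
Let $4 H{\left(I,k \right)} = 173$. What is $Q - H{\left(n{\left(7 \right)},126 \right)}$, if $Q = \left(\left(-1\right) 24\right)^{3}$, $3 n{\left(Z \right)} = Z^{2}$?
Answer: $- \frac{55469}{4} \approx -13867.0$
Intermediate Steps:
$n{\left(Z \right)} = \frac{Z^{2}}{3}$
$H{\left(I,k \right)} = \frac{173}{4}$ ($H{\left(I,k \right)} = \frac{1}{4} \cdot 173 = \frac{173}{4}$)
$Q = -13824$ ($Q = \left(-24\right)^{3} = -13824$)
$Q - H{\left(n{\left(7 \right)},126 \right)} = -13824 - \frac{173}{4} = - \frac{55469}{4}$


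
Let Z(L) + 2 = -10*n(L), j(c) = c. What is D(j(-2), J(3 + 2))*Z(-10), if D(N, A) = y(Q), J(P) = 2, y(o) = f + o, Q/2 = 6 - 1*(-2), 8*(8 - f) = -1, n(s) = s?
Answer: 9457/4 ≈ 2364.3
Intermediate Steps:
f = 65/8 (f = 8 - ⅛*(-1) = 8 + ⅛ = 65/8 ≈ 8.1250)
Q = 16 (Q = 2*(6 - 1*(-2)) = 2*(6 + 2) = 2*8 = 16)
y(o) = 65/8 + o
Z(L) = -2 - 10*L
D(N, A) = 193/8 (D(N, A) = 65/8 + 16 = 193/8)
D(j(-2), J(3 + 2))*Z(-10) = 193*(-2 - 10*(-10))/8 = 193*(-2 + 100)/8 = (193/8)*98 = 9457/4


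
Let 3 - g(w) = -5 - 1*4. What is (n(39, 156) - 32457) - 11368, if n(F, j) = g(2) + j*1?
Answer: -43657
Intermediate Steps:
g(w) = 12 (g(w) = 3 - (-5 - 1*4) = 3 - (-5 - 4) = 3 - 1*(-9) = 3 + 9 = 12)
n(F, j) = 12 + j (n(F, j) = 12 + j*1 = 12 + j)
(n(39, 156) - 32457) - 11368 = ((12 + 156) - 32457) - 11368 = (168 - 32457) - 11368 = -32289 - 11368 = -43657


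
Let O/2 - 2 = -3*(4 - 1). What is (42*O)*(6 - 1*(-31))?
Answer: -21756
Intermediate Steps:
O = -14 (O = 4 + 2*(-3*(4 - 1)) = 4 + 2*(-3*3) = 4 + 2*(-9) = 4 - 18 = -14)
(42*O)*(6 - 1*(-31)) = (42*(-14))*(6 - 1*(-31)) = -588*(6 + 31) = -588*37 = -21756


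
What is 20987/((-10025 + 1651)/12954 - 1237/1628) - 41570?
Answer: -837718718222/14828485 ≈ -56494.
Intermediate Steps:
20987/((-10025 + 1651)/12954 - 1237/1628) - 41570 = 20987/(-8374*1/12954 - 1237*1/1628) - 41570 = 20987/(-4187/6477 - 1237/1628) - 41570 = 20987/(-14828485/10544556) - 41570 = 20987*(-10544556/14828485) - 41570 = -221298596772/14828485 - 41570 = -837718718222/14828485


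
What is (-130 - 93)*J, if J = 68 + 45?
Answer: -25199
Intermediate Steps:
J = 113
(-130 - 93)*J = (-130 - 93)*113 = -223*113 = -25199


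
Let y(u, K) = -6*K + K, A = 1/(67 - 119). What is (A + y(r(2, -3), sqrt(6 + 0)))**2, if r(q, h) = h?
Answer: 405601/2704 + 5*sqrt(6)/26 ≈ 150.47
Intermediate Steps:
A = -1/52 (A = 1/(-52) = -1/52 ≈ -0.019231)
y(u, K) = -5*K
(A + y(r(2, -3), sqrt(6 + 0)))**2 = (-1/52 - 5*sqrt(6 + 0))**2 = (-1/52 - 5*sqrt(6))**2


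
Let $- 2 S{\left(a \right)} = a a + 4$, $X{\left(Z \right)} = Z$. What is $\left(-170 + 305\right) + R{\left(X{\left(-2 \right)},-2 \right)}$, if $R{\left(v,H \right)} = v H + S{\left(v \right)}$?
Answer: $135$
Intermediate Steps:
$S{\left(a \right)} = -2 - \frac{a^{2}}{2}$ ($S{\left(a \right)} = - \frac{a a + 4}{2} = - \frac{a^{2} + 4}{2} = - \frac{4 + a^{2}}{2} = -2 - \frac{a^{2}}{2}$)
$R{\left(v,H \right)} = -2 - \frac{v^{2}}{2} + H v$ ($R{\left(v,H \right)} = v H - \left(2 + \frac{v^{2}}{2}\right) = H v - \left(2 + \frac{v^{2}}{2}\right) = -2 - \frac{v^{2}}{2} + H v$)
$\left(-170 + 305\right) + R{\left(X{\left(-2 \right)},-2 \right)} = \left(-170 + 305\right) - \left(-2 + 2\right) = 135 - 0 = 135 + 0 = 135$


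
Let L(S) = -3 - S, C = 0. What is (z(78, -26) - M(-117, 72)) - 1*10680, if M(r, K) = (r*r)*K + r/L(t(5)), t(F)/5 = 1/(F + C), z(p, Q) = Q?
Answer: -3985373/4 ≈ -9.9634e+5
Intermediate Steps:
t(F) = 5/F (t(F) = 5/(F + 0) = 5/F)
M(r, K) = -r/4 + K*r**2 (M(r, K) = (r*r)*K + r/(-3 - 5/5) = r**2*K + r/(-3 - 5/5) = K*r**2 + r/(-3 - 1*1) = K*r**2 + r/(-3 - 1) = K*r**2 + r/(-4) = K*r**2 + r*(-1/4) = K*r**2 - r/4 = -r/4 + K*r**2)
(z(78, -26) - M(-117, 72)) - 1*10680 = (-26 - (-117)*(-1/4 + 72*(-117))) - 1*10680 = (-26 - (-117)*(-1/4 - 8424)) - 10680 = (-26 - (-117)*(-33697)/4) - 10680 = (-26 - 1*3942549/4) - 10680 = (-26 - 3942549/4) - 10680 = -3942653/4 - 10680 = -3985373/4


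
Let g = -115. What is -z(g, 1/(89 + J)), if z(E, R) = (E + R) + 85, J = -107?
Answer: 541/18 ≈ 30.056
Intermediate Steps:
z(E, R) = 85 + E + R
-z(g, 1/(89 + J)) = -(85 - 115 + 1/(89 - 107)) = -(85 - 115 + 1/(-18)) = -(85 - 115 - 1/18) = -1*(-541/18) = 541/18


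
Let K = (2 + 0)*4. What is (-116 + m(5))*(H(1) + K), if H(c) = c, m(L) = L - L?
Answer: -1044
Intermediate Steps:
m(L) = 0
K = 8 (K = 2*4 = 8)
(-116 + m(5))*(H(1) + K) = (-116 + 0)*(1 + 8) = -116*9 = -1044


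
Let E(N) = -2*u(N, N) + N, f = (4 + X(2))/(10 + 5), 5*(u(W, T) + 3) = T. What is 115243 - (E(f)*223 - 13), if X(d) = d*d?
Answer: 2846166/25 ≈ 1.1385e+5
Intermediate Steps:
X(d) = d²
u(W, T) = -3 + T/5
f = 8/15 (f = (4 + 2²)/(10 + 5) = (4 + 4)/15 = 8*(1/15) = 8/15 ≈ 0.53333)
E(N) = 6 + 3*N/5 (E(N) = -2*(-3 + N/5) + N = (6 - 2*N/5) + N = 6 + 3*N/5)
115243 - (E(f)*223 - 13) = 115243 - ((6 + (⅗)*(8/15))*223 - 13) = 115243 - ((6 + 8/25)*223 - 13) = 115243 - ((158/25)*223 - 13) = 115243 - (35234/25 - 13) = 115243 - 1*34909/25 = 115243 - 34909/25 = 2846166/25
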